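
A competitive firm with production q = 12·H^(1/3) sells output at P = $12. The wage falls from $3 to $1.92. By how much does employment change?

ΔH = 61

From P·MP_H = w with MP_H = 4·H^(-2/3), the labor demand is H(w) = (48/w)^(3/2).
At w = 3: H = 64. At w = 1.92: H = 125.
ΔH = 125 − 64 = 61.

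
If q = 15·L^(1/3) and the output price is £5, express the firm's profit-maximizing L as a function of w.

MP_L = (1/3)·15·L^(-2/3) = 5·L^(-2/3).
Setting P·MP_L = w: 25·L^(-2/3) = w.
Solving for L: L^(-2/3) = w/25, so L = (25/w)^(3/2).

L(w) = (25/w)^(3/2)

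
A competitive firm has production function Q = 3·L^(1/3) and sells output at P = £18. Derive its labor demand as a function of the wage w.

MP_L = (1/3)·3·L^(-2/3) = L^(-2/3).
Setting P·MP_L = w: 18·L^(-2/3) = w.
Solving for L: L^(-2/3) = w/18, so L = (18/w)^(3/2).

L(w) = (18/w)^(3/2)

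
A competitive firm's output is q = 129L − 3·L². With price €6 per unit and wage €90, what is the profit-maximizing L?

The marginal product of L is MP_L = 129 − 6L.
A price-taking firm hires until the value of the marginal product equals the wage: P·MP_L = w, so 6·(129 − 6L) = 90.
Then 129 − 6L = 15, giving L = 19.

L* = 19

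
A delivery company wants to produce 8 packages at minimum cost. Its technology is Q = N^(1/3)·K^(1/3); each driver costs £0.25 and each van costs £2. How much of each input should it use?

N* = 64, K* = 8

Cost minimization requires the marginal rate of technical substitution to equal the input-price ratio: MP_N/MP_K = w/r.
Here MP_N/MP_K = (1/3)·(K/N)/(1/3) = (K/N). Setting this equal to 0.25/2 = 0.125 gives K = 0.125N.
Substituting into Q = 8: N^(1/3)·(0.125N)^(1/3) = 8.
Solving, N = 64 and K = 8.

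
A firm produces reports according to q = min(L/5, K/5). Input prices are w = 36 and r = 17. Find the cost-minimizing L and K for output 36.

With a fixed-proportions technology, the cost-minimizing bundle uses no slack in either input: L/5 = K/5 = q.
So L = 5·36 = 180 and K = 5·36 = 180.

L* = 180, K* = 180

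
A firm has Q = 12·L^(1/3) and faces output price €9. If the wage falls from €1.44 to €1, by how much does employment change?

From P·MP_L = w with MP_L = 4·L^(-2/3), the labor demand is L(w) = (36/w)^(3/2).
At w = 1.44: L = 125. At w = 1: L = 216.
ΔL = 216 − 125 = 91.

ΔL = 91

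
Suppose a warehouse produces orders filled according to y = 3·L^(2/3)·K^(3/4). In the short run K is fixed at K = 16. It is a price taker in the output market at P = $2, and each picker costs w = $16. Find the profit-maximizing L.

With K = 16, MP_L = (2/3)·3·L^(-1/3)·16^(3/4) = 16·L^(-1/3).
Profit maximization for a price taker requires P·MP_L = w: 2·16·L^(-1/3) = 16.
So L^(-1/3) = 0.5, which gives L = 8.

L* = 8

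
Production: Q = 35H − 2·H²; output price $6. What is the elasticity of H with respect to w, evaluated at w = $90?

From P·MP_H = w with MP_H = 35 − 4H, labor demand is H(w) = (35 − w/6)/4.
dH/dw = −1/(24) = -1/24.
At w = 90, H = 5, so ε = (dH/dw)·(w/H) = (-1/24)·(90/5) = -0.75.

ε = -0.75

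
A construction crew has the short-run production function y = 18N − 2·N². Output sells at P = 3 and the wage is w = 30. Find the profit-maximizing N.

The marginal product of N is MP_N = 18 − 4N.
A price-taking firm hires until the value of the marginal product equals the wage: P·MP_N = w, so 3·(18 − 4N) = 30.
Then 18 − 4N = 10, giving N = 2.

N* = 2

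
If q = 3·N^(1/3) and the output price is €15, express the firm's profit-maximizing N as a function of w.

N(w) = (15/w)^(3/2)

MP_N = (1/3)·3·N^(-2/3) = N^(-2/3).
Setting P·MP_N = w: 15·N^(-2/3) = w.
Solving for N: N^(-2/3) = w/15, so N = (15/w)^(3/2).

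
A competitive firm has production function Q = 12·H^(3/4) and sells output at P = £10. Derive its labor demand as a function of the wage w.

MP_H = (3/4)·12·H^(-1/4) = 9·H^(-1/4).
Setting P·MP_H = w: 90·H^(-1/4) = w.
Solving for H: H^(-1/4) = w/90, so H = (90/w)^(4).

H(w) = (90/w)^(4)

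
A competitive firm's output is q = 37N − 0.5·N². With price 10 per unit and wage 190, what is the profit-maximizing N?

N* = 18

The marginal product of N is MP_N = 37 − N.
A price-taking firm hires until the value of the marginal product equals the wage: P·MP_N = w, so 10·(37 − N) = 190.
Then 37 − N = 19, giving N = 18.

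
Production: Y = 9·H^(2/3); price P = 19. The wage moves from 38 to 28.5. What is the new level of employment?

From P·MP_H = w with MP_H = 6·H^(-1/3), the labor demand is H(w) = (114/w)^(3).
At w = 38: H = 27. At w = 28.5: H = 64.

H* = 64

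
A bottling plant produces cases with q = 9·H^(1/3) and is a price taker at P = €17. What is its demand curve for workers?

MP_H = (1/3)·9·H^(-2/3) = 3·H^(-2/3).
Setting P·MP_H = w: 51·H^(-2/3) = w.
Solving for H: H^(-2/3) = w/51, so H = (51/w)^(3/2).

H(w) = (51/w)^(3/2)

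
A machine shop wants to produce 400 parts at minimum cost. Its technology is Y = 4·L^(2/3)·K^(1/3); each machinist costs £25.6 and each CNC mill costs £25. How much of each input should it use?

L* = 125, K* = 64

Cost minimization requires the marginal rate of technical substitution to equal the input-price ratio: MP_L/MP_K = w/r.
Here MP_L/MP_K = (2/3)·(K/L)/(1/3) = 2·(K/L). Setting this equal to 25.6/25 = 1.024 gives K = 0.512L.
Substituting into Y = 400: 4·L^(2/3)·(0.512L)^(1/3) = 400.
Solving, L = 125 and K = 64.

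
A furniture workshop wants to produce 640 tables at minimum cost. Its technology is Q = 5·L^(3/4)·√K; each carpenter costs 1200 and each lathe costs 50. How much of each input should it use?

L* = 16, K* = 256

Cost minimization requires the marginal rate of technical substitution to equal the input-price ratio: MP_L/MP_K = w/r.
Here MP_L/MP_K = (3/4)·(K/L)/(1/2) = 1.5·(K/L). Setting this equal to 1200/50 = 24 gives K = 16L.
Substituting into Q = 640: 5·L^(3/4)·(16L)^(1/2) = 640.
Solving, L = 16 and K = 256.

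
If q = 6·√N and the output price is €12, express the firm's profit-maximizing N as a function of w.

MP_N = (1/2)·6·N^(-1/2) = 3·N^(-1/2).
Setting P·MP_N = w: 36·N^(-1/2) = w.
Solving for N: N^(-1/2) = w/36, so N = (36/w)^(2).

N(w) = 1296/w²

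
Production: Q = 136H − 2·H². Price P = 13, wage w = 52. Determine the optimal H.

H* = 33

The marginal product of H is MP_H = 136 − 4H.
A price-taking firm hires until the value of the marginal product equals the wage: P·MP_H = w, so 13·(136 − 4H) = 52.
Then 136 − 4H = 4, giving H = 33.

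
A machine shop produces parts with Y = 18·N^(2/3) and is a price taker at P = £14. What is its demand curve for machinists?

N(w) = 4741632/w³

MP_N = (2/3)·18·N^(-1/3) = 12·N^(-1/3).
Setting P·MP_N = w: 168·N^(-1/3) = w.
Solving for N: N^(-1/3) = w/168, so N = (168/w)^(3).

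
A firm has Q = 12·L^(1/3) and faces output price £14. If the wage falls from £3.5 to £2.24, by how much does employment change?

ΔL = 61

From P·MP_L = w with MP_L = 4·L^(-2/3), the labor demand is L(w) = (56/w)^(3/2).
At w = 3.5: L = 64. At w = 2.24: L = 125.
ΔL = 125 − 64 = 61.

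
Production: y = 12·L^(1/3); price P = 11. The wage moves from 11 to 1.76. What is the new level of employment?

From P·MP_L = w with MP_L = 4·L^(-2/3), the labor demand is L(w) = (44/w)^(3/2).
At w = 11: L = 8. At w = 1.76: L = 125.

L* = 125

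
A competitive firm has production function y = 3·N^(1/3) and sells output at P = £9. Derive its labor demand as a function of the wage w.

MP_N = (1/3)·3·N^(-2/3) = N^(-2/3).
Setting P·MP_N = w: 9·N^(-2/3) = w.
Solving for N: N^(-2/3) = w/9, so N = (9/w)^(3/2).

N(w) = (9/w)^(3/2)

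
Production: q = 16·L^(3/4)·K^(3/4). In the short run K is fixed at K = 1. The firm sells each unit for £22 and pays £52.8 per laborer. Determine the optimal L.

With K = 1, MP_L = (3/4)·16·L^(-1/4)·1^(3/4) = 12·L^(-1/4).
Profit maximization for a price taker requires P·MP_L = w: 22·12·L^(-1/4) = 52.8.
So L^(-1/4) = 0.2, which gives L = 625.

L* = 625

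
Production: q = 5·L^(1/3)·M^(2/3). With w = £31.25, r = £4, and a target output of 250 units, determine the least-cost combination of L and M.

Cost minimization requires the marginal rate of technical substitution to equal the input-price ratio: MP_L/MP_M = w/r.
Here MP_L/MP_M = (1/3)·(M/L)/(2/3) = 0.5·(M/L). Setting this equal to 31.25/4 = 7.8125 gives M = 15.625L.
Substituting into q = 250: 5·L^(1/3)·(15.625L)^(2/3) = 250.
Solving, L = 8 and M = 125.

L* = 8, M* = 125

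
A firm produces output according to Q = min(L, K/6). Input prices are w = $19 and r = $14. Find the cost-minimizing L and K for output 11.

L* = 11, K* = 66

With a fixed-proportions technology, the cost-minimizing bundle uses no slack in either input: L = K/6 = Q.
So L = 11 and K = 6·11 = 66.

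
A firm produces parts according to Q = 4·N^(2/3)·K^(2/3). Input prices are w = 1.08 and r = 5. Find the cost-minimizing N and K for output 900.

Cost minimization requires the marginal rate of technical substitution to equal the input-price ratio: MP_N/MP_K = w/r.
Here MP_N/MP_K = (2/3)·(K/N)/(2/3) = (K/N). Setting this equal to 1.08/5 = 0.216 gives K = 0.216N.
Substituting into Q = 900: 4·N^(2/3)·(0.216N)^(2/3) = 900.
Solving, N = 125 and K = 27.

N* = 125, K* = 27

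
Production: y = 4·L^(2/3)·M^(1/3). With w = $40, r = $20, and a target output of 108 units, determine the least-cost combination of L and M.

L* = 27, M* = 27

Cost minimization requires the marginal rate of technical substitution to equal the input-price ratio: MP_L/MP_M = w/r.
Here MP_L/MP_M = (2/3)·(M/L)/(1/3) = 2·(M/L). Setting this equal to 40/20 = 2 gives M = L.
Substituting into y = 108: 4·L^(2/3)·(L)^(1/3) = 108.
Solving, L = 27 and M = 27.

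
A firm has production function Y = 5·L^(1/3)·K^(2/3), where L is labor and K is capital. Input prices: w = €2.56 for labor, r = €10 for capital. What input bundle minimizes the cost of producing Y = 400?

Cost minimization requires the marginal rate of technical substitution to equal the input-price ratio: MP_L/MP_K = w/r.
Here MP_L/MP_K = (1/3)·(K/L)/(2/3) = 0.5·(K/L). Setting this equal to 2.56/10 = 0.256 gives K = 0.512L.
Substituting into Y = 400: 5·L^(1/3)·(0.512L)^(2/3) = 400.
Solving, L = 125 and K = 64.

L* = 125, K* = 64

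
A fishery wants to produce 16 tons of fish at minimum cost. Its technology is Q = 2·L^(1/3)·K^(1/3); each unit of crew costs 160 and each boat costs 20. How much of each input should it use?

L* = 8, K* = 64

Cost minimization requires the marginal rate of technical substitution to equal the input-price ratio: MP_L/MP_K = w/r.
Here MP_L/MP_K = (1/3)·(K/L)/(1/3) = (K/L). Setting this equal to 160/20 = 8 gives K = 8L.
Substituting into Q = 16: 2·L^(1/3)·(8L)^(1/3) = 16.
Solving, L = 8 and K = 64.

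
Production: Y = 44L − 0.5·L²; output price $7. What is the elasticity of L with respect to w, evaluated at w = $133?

From P·MP_L = w with MP_L = 44 − L, labor demand is L(w) = 44 − w/7.
dL/dw = −1/(7) = -1/7.
At w = 133, L = 25, so ε = (dL/dw)·(w/L) = (-1/7)·(133/25) = -0.76.

ε = -0.76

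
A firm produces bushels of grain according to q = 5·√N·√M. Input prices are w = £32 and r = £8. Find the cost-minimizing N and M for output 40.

Cost minimization requires the marginal rate of technical substitution to equal the input-price ratio: MP_N/MP_M = w/r.
Here MP_N/MP_M = (1/2)·(M/N)/(1/2) = (M/N). Setting this equal to 32/8 = 4 gives M = 4N.
Substituting into q = 40: 5·N^(1/2)·(4N)^(1/2) = 40.
Solving, N = 4 and M = 16.

N* = 4, M* = 16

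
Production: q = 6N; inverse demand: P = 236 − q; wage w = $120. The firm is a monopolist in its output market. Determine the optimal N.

Marginal revenue from the inverse demand is MR = 236 − 2q.
The marginal product is MP_N = 6.
A monopolist hires until marginal revenue product equals the wage: MR·MP_N = w.
(236 − 12N)·6 = 120, so N = 18.

N* = 18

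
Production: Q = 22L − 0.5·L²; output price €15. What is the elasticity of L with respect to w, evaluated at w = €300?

ε = -10

From P·MP_L = w with MP_L = 22 − L, labor demand is L(w) = 22 − w/15.
dL/dw = −1/(15) = -1/15.
At w = 300, L = 2, so ε = (dL/dw)·(w/L) = (-1/15)·(300/2) = -10.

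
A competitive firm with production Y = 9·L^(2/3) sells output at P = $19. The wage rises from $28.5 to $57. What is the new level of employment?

From P·MP_L = w with MP_L = 6·L^(-1/3), the labor demand is L(w) = (114/w)^(3).
At w = 28.5: L = 64. At w = 57: L = 8.

L* = 8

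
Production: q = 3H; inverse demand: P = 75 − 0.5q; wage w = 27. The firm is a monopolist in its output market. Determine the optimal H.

H* = 22

Marginal revenue from the inverse demand is MR = 75 − q.
The marginal product is MP_H = 3.
A monopolist hires until marginal revenue product equals the wage: MR·MP_H = w.
(75 − 3H)·3 = 27, so H = 22.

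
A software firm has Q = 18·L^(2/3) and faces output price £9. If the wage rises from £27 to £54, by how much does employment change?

ΔL = -56

From P·MP_L = w with MP_L = 12·L^(-1/3), the labor demand is L(w) = (108/w)^(3).
At w = 27: L = 64. At w = 54: L = 8.
ΔL = 8 − 64 = -56.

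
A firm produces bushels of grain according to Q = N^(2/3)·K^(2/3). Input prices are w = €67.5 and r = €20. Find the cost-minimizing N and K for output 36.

Cost minimization requires the marginal rate of technical substitution to equal the input-price ratio: MP_N/MP_K = w/r.
Here MP_N/MP_K = (2/3)·(K/N)/(2/3) = (K/N). Setting this equal to 67.5/20 = 3.375 gives K = 3.375N.
Substituting into Q = 36: N^(2/3)·(3.375N)^(2/3) = 36.
Solving, N = 8 and K = 27.

N* = 8, K* = 27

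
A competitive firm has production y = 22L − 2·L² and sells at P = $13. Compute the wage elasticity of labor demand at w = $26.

ε = -0.1

From P·MP_L = w with MP_L = 22 − 4L, labor demand is L(w) = (22 − w/13)/4.
dL/dw = −1/(52) = -1/52.
At w = 26, L = 5, so ε = (dL/dw)·(w/L) = (-1/52)·(26/5) = -0.1.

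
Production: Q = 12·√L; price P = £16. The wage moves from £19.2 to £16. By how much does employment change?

From P·MP_L = w with MP_L = 6·L^(-1/2), the labor demand is L(w) = (96/w)^(2).
At w = 19.2: L = 25. At w = 16: L = 36.
ΔL = 36 − 25 = 11.

ΔL = 11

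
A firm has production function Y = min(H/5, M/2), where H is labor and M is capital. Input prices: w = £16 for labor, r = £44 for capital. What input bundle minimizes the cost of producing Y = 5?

H* = 25, M* = 10

With a fixed-proportions technology, the cost-minimizing bundle uses no slack in either input: H/5 = M/2 = Y.
So H = 5·5 = 25 and M = 2·5 = 10.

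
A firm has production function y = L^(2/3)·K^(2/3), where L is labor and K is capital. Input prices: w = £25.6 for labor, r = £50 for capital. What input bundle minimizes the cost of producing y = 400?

L* = 125, K* = 64

Cost minimization requires the marginal rate of technical substitution to equal the input-price ratio: MP_L/MP_K = w/r.
Here MP_L/MP_K = (2/3)·(K/L)/(2/3) = (K/L). Setting this equal to 25.6/50 = 0.512 gives K = 0.512L.
Substituting into y = 400: L^(2/3)·(0.512L)^(2/3) = 400.
Solving, L = 125 and K = 64.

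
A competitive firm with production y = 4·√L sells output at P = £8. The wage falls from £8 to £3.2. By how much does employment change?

From P·MP_L = w with MP_L = 2·L^(-1/2), the labor demand is L(w) = (16/w)^(2).
At w = 8: L = 4. At w = 3.2: L = 25.
ΔL = 25 − 4 = 21.

ΔL = 21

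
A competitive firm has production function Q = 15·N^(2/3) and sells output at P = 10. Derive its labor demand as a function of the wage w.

N(w) = 1000000/w³

MP_N = (2/3)·15·N^(-1/3) = 10·N^(-1/3).
Setting P·MP_N = w: 100·N^(-1/3) = w.
Solving for N: N^(-1/3) = w/100, so N = (100/w)^(3).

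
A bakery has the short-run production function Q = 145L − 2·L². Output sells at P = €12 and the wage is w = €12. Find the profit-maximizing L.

The marginal product of L is MP_L = 145 − 4L.
A price-taking firm hires until the value of the marginal product equals the wage: P·MP_L = w, so 12·(145 − 4L) = 12.
Then 145 − 4L = 1, giving L = 36.

L* = 36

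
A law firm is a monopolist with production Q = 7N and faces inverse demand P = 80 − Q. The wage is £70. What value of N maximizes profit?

Marginal revenue from the inverse demand is MR = 80 − 2Q.
The marginal product is MP_N = 7.
A monopolist hires until marginal revenue product equals the wage: MR·MP_N = w.
(80 − 14N)·7 = 70, so N = 5.

N* = 5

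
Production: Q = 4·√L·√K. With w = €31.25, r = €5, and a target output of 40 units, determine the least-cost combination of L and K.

L* = 4, K* = 25

Cost minimization requires the marginal rate of technical substitution to equal the input-price ratio: MP_L/MP_K = w/r.
Here MP_L/MP_K = (1/2)·(K/L)/(1/2) = (K/L). Setting this equal to 31.25/5 = 6.25 gives K = 6.25L.
Substituting into Q = 40: 4·L^(1/2)·(6.25L)^(1/2) = 40.
Solving, L = 4 and K = 25.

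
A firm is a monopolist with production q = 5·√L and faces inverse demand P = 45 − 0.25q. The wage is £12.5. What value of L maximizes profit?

Marginal revenue from the inverse demand is MR = 45 − 0.5q.
The marginal product is MP_L = 2.5·L^(-1/2).
A monopolist hires until marginal revenue product equals the wage: MR·MP_L = w.
At L, q = 5·√L. Substituting and solving: (45 − 2.5·√L)·2.5·L^(-1/2) = 12.5 gives L = 36.

L* = 36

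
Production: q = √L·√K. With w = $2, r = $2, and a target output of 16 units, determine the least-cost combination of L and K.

Cost minimization requires the marginal rate of technical substitution to equal the input-price ratio: MP_L/MP_K = w/r.
Here MP_L/MP_K = (1/2)·(K/L)/(1/2) = (K/L). Setting this equal to 2/2 = 1 gives K = L.
Substituting into q = 16: L^(1/2)·(L)^(1/2) = 16.
Solving, L = 16 and K = 16.

L* = 16, K* = 16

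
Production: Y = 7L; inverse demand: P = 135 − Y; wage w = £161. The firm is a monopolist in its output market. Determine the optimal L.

Marginal revenue from the inverse demand is MR = 135 − 2Y.
The marginal product is MP_L = 7.
A monopolist hires until marginal revenue product equals the wage: MR·MP_L = w.
(135 − 14L)·7 = 161, so L = 8.

L* = 8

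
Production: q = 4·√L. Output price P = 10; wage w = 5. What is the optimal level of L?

L* = 16

MP_L = (1/2)·4·L^(-1/2) = 2·L^(-1/2).
Profit maximization for a price taker requires P·MP_L = w: 10·2·L^(-1/2) = 5.
So L^(-1/2) = 0.25, which gives L = 16.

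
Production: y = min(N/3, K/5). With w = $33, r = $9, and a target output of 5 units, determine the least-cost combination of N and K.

N* = 15, K* = 25

With a fixed-proportions technology, the cost-minimizing bundle uses no slack in either input: N/3 = K/5 = y.
So N = 3·5 = 15 and K = 5·5 = 25.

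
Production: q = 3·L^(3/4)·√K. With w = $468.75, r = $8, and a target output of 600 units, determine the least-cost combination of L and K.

Cost minimization requires the marginal rate of technical substitution to equal the input-price ratio: MP_L/MP_K = w/r.
Here MP_L/MP_K = (3/4)·(K/L)/(1/2) = 1.5·(K/L). Setting this equal to 468.75/8 = 58.59375 gives K = 39.0625L.
Substituting into q = 600: 3·L^(3/4)·(39.0625L)^(1/2) = 600.
Solving, L = 16 and K = 625.

L* = 16, K* = 625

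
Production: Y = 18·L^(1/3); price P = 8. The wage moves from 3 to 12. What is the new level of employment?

L* = 8

From P·MP_L = w with MP_L = 6·L^(-2/3), the labor demand is L(w) = (48/w)^(3/2).
At w = 3: L = 64. At w = 12: L = 8.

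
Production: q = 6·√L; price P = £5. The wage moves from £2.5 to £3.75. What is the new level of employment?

From P·MP_L = w with MP_L = 3·L^(-1/2), the labor demand is L(w) = (15/w)^(2).
At w = 2.5: L = 36. At w = 3.75: L = 16.

L* = 16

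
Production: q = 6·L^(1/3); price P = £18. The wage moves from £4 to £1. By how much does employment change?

From P·MP_L = w with MP_L = 2·L^(-2/3), the labor demand is L(w) = (36/w)^(3/2).
At w = 4: L = 27. At w = 1: L = 216.
ΔL = 216 − 27 = 189.

ΔL = 189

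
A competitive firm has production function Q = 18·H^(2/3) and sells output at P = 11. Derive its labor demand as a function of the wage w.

MP_H = (2/3)·18·H^(-1/3) = 12·H^(-1/3).
Setting P·MP_H = w: 132·H^(-1/3) = w.
Solving for H: H^(-1/3) = w/132, so H = (132/w)^(3).

H(w) = 2299968/w³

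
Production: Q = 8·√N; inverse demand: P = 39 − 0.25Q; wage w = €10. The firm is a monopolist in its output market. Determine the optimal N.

Marginal revenue from the inverse demand is MR = 39 − 0.5Q.
The marginal product is MP_N = 4·N^(-1/2).
A monopolist hires until marginal revenue product equals the wage: MR·MP_N = w.
At N, Q = 8·√N. Substituting and solving: (39 − 4·√N)·4·N^(-1/2) = 10 gives N = 36.

N* = 36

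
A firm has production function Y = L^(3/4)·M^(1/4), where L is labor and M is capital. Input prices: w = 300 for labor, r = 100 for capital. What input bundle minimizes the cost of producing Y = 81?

Cost minimization requires the marginal rate of technical substitution to equal the input-price ratio: MP_L/MP_M = w/r.
Here MP_L/MP_M = (3/4)·(M/L)/(1/4) = 3·(M/L). Setting this equal to 300/100 = 3 gives M = L.
Substituting into Y = 81: L^(3/4)·(L)^(1/4) = 81.
Solving, L = 81 and M = 81.

L* = 81, M* = 81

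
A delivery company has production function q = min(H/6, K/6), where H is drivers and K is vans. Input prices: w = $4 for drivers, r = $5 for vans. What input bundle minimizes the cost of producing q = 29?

H* = 174, K* = 174

With a fixed-proportions technology, the cost-minimizing bundle uses no slack in either input: H/6 = K/6 = q.
So H = 6·29 = 174 and K = 6·29 = 174.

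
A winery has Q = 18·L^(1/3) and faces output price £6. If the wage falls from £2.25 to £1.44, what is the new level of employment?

L* = 125

From P·MP_L = w with MP_L = 6·L^(-2/3), the labor demand is L(w) = (36/w)^(3/2).
At w = 2.25: L = 64. At w = 1.44: L = 125.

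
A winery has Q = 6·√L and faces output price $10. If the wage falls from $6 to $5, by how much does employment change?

ΔL = 11

From P·MP_L = w with MP_L = 3·L^(-1/2), the labor demand is L(w) = (30/w)^(2).
At w = 6: L = 25. At w = 5: L = 36.
ΔL = 36 − 25 = 11.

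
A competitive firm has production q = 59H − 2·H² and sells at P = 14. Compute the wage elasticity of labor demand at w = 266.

ε = -0.475

From P·MP_H = w with MP_H = 59 − 4H, labor demand is H(w) = (59 − w/14)/4.
dH/dw = −1/(56) = -1/56.
At w = 266, H = 10, so ε = (dH/dw)·(w/H) = (-1/56)·(266/10) = -0.475.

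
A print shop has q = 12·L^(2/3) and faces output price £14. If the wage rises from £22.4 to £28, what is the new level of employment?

From P·MP_L = w with MP_L = 8·L^(-1/3), the labor demand is L(w) = (112/w)^(3).
At w = 22.4: L = 125. At w = 28: L = 64.

L* = 64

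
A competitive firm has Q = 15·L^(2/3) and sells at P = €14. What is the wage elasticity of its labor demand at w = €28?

MP_L = (2/3)·15·L^(-1/3), so P·MP_L = w gives 140·L^(-1/3) = w.
Solving, L(w) = (140/w)^(3). This is a constant-elasticity form: L ∝ w^(−3), so ε = −3.

ε = -3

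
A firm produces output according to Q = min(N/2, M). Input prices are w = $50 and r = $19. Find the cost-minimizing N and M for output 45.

With a fixed-proportions technology, the cost-minimizing bundle uses no slack in either input: N/2 = M = Q.
So N = 2·45 = 90 and M = 45.

N* = 90, M* = 45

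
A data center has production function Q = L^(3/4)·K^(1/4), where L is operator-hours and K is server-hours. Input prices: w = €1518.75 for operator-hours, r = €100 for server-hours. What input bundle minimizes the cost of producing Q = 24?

Cost minimization requires the marginal rate of technical substitution to equal the input-price ratio: MP_L/MP_K = w/r.
Here MP_L/MP_K = (3/4)·(K/L)/(1/4) = 3·(K/L). Setting this equal to 1518.75/100 = 15.1875 gives K = 5.0625L.
Substituting into Q = 24: L^(3/4)·(5.0625L)^(1/4) = 24.
Solving, L = 16 and K = 81.

L* = 16, K* = 81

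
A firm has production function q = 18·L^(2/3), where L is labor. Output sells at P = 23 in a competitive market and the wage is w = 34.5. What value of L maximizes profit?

MP_L = (2/3)·18·L^(-1/3) = 12·L^(-1/3).
Profit maximization for a price taker requires P·MP_L = w: 23·12·L^(-1/3) = 34.5.
So L^(-1/3) = 0.125, which gives L = 512.

L* = 512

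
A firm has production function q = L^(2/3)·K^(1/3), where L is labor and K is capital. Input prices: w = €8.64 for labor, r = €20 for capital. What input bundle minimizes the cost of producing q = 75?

Cost minimization requires the marginal rate of technical substitution to equal the input-price ratio: MP_L/MP_K = w/r.
Here MP_L/MP_K = (2/3)·(K/L)/(1/3) = 2·(K/L). Setting this equal to 8.64/20 = 0.432 gives K = 0.216L.
Substituting into q = 75: L^(2/3)·(0.216L)^(1/3) = 75.
Solving, L = 125 and K = 27.

L* = 125, K* = 27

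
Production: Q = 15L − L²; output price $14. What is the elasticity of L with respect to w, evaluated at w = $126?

From P·MP_L = w with MP_L = 15 − 2L, labor demand is L(w) = (15 − w/14)/2.
dL/dw = −1/(28) = -1/28.
At w = 126, L = 3, so ε = (dL/dw)·(w/L) = (-1/28)·(126/3) = -1.5.

ε = -1.5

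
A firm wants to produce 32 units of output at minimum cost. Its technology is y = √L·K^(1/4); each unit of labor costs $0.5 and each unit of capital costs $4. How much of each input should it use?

L* = 256, K* = 16

Cost minimization requires the marginal rate of technical substitution to equal the input-price ratio: MP_L/MP_K = w/r.
Here MP_L/MP_K = (1/2)·(K/L)/(1/4) = 2·(K/L). Setting this equal to 0.5/4 = 0.125 gives K = 0.0625L.
Substituting into y = 32: L^(1/2)·(0.0625L)^(1/4) = 32.
Solving, L = 256 and K = 16.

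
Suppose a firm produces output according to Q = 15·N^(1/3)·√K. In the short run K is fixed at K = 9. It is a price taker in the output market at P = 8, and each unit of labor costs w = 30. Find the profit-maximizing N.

N* = 8

With K = 9, MP_N = (1/3)·15·N^(-2/3)·9^(1/2) = 15·N^(-2/3).
Profit maximization for a price taker requires P·MP_N = w: 8·15·N^(-2/3) = 30.
So N^(-2/3) = 0.25, which gives N = 8.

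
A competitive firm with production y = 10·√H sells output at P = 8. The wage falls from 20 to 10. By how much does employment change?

ΔH = 12

From P·MP_H = w with MP_H = 5·H^(-1/2), the labor demand is H(w) = (40/w)^(2).
At w = 20: H = 4. At w = 10: H = 16.
ΔH = 16 − 4 = 12.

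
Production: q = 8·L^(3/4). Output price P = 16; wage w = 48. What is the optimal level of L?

MP_L = (3/4)·8·L^(-1/4) = 6·L^(-1/4).
Profit maximization for a price taker requires P·MP_L = w: 16·6·L^(-1/4) = 48.
So L^(-1/4) = 0.5, which gives L = 16.

L* = 16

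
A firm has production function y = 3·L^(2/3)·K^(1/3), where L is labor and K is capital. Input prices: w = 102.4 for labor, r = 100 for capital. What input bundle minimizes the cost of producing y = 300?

Cost minimization requires the marginal rate of technical substitution to equal the input-price ratio: MP_L/MP_K = w/r.
Here MP_L/MP_K = (2/3)·(K/L)/(1/3) = 2·(K/L). Setting this equal to 102.4/100 = 1.024 gives K = 0.512L.
Substituting into y = 300: 3·L^(2/3)·(0.512L)^(1/3) = 300.
Solving, L = 125 and K = 64.

L* = 125, K* = 64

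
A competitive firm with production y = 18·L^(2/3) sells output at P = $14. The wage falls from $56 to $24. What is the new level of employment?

From P·MP_L = w with MP_L = 12·L^(-1/3), the labor demand is L(w) = (168/w)^(3).
At w = 56: L = 27. At w = 24: L = 343.

L* = 343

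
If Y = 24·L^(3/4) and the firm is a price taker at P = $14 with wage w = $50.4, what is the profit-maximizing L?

L* = 625

MP_L = (3/4)·24·L^(-1/4) = 18·L^(-1/4).
Profit maximization for a price taker requires P·MP_L = w: 14·18·L^(-1/4) = 50.4.
So L^(-1/4) = 0.2, which gives L = 625.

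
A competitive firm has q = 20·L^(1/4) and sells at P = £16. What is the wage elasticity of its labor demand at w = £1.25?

MP_L = (1/4)·20·L^(-3/4), so P·MP_L = w gives 80·L^(-3/4) = w.
Solving, L(w) = (80/w)^(4/3). This is a constant-elasticity form: L ∝ w^(−4/3), so ε = −4/3.

ε = -4/3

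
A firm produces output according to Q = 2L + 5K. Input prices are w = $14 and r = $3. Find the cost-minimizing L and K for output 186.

The inputs are perfect substitutes, so the firm uses whichever has the lower cost per unit of output.
Cost per unit of output via L is w/2 = 7; via K it is r/5 = 0.6. K is cheaper.
Producing Q = 186 with K alone: L = 0, K = 37.2.

L* = 0, K* = 37.2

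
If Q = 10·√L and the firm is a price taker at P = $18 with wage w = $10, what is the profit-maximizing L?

L* = 81

MP_L = (1/2)·10·L^(-1/2) = 5·L^(-1/2).
Profit maximization for a price taker requires P·MP_L = w: 18·5·L^(-1/2) = 10.
So L^(-1/2) = 1/9, which gives L = 81.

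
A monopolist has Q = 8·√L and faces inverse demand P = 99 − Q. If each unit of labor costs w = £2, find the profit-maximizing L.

L* = 36

Marginal revenue from the inverse demand is MR = 99 − 2Q.
The marginal product is MP_L = 4·L^(-1/2).
A monopolist hires until marginal revenue product equals the wage: MR·MP_L = w.
At L, Q = 8·√L. Substituting and solving: (99 − 16·√L)·4·L^(-1/2) = 2 gives L = 36.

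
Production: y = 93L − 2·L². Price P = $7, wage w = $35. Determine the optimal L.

L* = 22

The marginal product of L is MP_L = 93 − 4L.
A price-taking firm hires until the value of the marginal product equals the wage: P·MP_L = w, so 7·(93 − 4L) = 35.
Then 93 − 4L = 5, giving L = 22.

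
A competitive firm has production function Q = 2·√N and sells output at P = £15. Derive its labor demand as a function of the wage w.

N(w) = 225/w²

MP_N = (1/2)·2·N^(-1/2) = N^(-1/2).
Setting P·MP_N = w: 15·N^(-1/2) = w.
Solving for N: N^(-1/2) = w/15, so N = (15/w)^(2).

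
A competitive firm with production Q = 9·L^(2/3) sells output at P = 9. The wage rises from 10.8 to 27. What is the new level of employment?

From P·MP_L = w with MP_L = 6·L^(-1/3), the labor demand is L(w) = (54/w)^(3).
At w = 10.8: L = 125. At w = 27: L = 8.

L* = 8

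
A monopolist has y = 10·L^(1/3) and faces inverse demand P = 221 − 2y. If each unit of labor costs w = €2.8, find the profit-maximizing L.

Marginal revenue from the inverse demand is MR = 221 − 4y.
The marginal product is MP_L = (10/3)·L^(-2/3).
A monopolist hires until marginal revenue product equals the wage: MR·MP_L = w.
At L, y = 10·L^(1/3). Substituting and solving: (221 − 40·L^(1/3))·(10/3)·L^(-2/3) = 2.8 gives L = 125.

L* = 125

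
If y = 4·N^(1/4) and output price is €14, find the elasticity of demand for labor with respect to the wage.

ε = -4/3

MP_N = (1/4)·4·N^(-3/4), so P·MP_N = w gives 14·N^(-3/4) = w.
Solving, N(w) = (14/w)^(4/3). This is a constant-elasticity form: N ∝ w^(−4/3), so ε = −4/3.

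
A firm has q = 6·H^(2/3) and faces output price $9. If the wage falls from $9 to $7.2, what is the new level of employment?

H* = 125

From P·MP_H = w with MP_H = 4·H^(-1/3), the labor demand is H(w) = (36/w)^(3).
At w = 9: H = 64. At w = 7.2: H = 125.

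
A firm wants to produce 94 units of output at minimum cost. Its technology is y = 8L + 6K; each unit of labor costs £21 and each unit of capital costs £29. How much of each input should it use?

The inputs are perfect substitutes, so the firm uses whichever has the lower cost per unit of output.
Cost per unit of output via L is w/8 = 2.625; via K it is r/6 = 29/6. L is cheaper.
Producing y = 94 with L alone: L = 11.75, K = 0.

L* = 11.75, K* = 0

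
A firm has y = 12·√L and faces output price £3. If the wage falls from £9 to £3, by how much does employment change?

From P·MP_L = w with MP_L = 6·L^(-1/2), the labor demand is L(w) = (18/w)^(2).
At w = 9: L = 4. At w = 3: L = 36.
ΔL = 36 − 4 = 32.

ΔL = 32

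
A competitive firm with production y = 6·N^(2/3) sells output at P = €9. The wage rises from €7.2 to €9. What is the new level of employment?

From P·MP_N = w with MP_N = 4·N^(-1/3), the labor demand is N(w) = (36/w)^(3).
At w = 7.2: N = 125. At w = 9: N = 64.

N* = 64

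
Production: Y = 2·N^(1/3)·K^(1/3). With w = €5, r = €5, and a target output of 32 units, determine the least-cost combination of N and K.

Cost minimization requires the marginal rate of technical substitution to equal the input-price ratio: MP_N/MP_K = w/r.
Here MP_N/MP_K = (1/3)·(K/N)/(1/3) = (K/N). Setting this equal to 5/5 = 1 gives K = N.
Substituting into Y = 32: 2·N^(1/3)·(N)^(1/3) = 32.
Solving, N = 64 and K = 64.

N* = 64, K* = 64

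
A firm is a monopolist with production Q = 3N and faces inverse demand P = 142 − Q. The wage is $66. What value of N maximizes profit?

N* = 20

Marginal revenue from the inverse demand is MR = 142 − 2Q.
The marginal product is MP_N = 3.
A monopolist hires until marginal revenue product equals the wage: MR·MP_N = w.
(142 − 6N)·3 = 66, so N = 20.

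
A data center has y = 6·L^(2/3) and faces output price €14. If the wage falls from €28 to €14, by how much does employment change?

From P·MP_L = w with MP_L = 4·L^(-1/3), the labor demand is L(w) = (56/w)^(3).
At w = 28: L = 8. At w = 14: L = 64.
ΔL = 64 − 8 = 56.

ΔL = 56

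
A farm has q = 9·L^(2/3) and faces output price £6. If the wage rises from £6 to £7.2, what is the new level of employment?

From P·MP_L = w with MP_L = 6·L^(-1/3), the labor demand is L(w) = (36/w)^(3).
At w = 6: L = 216. At w = 7.2: L = 125.

L* = 125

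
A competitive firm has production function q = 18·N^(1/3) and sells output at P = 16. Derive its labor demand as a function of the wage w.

N(w) = (96/w)^(3/2)

MP_N = (1/3)·18·N^(-2/3) = 6·N^(-2/3).
Setting P·MP_N = w: 96·N^(-2/3) = w.
Solving for N: N^(-2/3) = w/96, so N = (96/w)^(3/2).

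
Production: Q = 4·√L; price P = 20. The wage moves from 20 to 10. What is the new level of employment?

L* = 16

From P·MP_L = w with MP_L = 2·L^(-1/2), the labor demand is L(w) = (40/w)^(2).
At w = 20: L = 4. At w = 10: L = 16.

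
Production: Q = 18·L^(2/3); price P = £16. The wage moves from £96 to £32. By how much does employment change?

ΔL = 208

From P·MP_L = w with MP_L = 12·L^(-1/3), the labor demand is L(w) = (192/w)^(3).
At w = 96: L = 8. At w = 32: L = 216.
ΔL = 216 − 8 = 208.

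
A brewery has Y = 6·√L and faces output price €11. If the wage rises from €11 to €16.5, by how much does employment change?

From P·MP_L = w with MP_L = 3·L^(-1/2), the labor demand is L(w) = (33/w)^(2).
At w = 11: L = 9. At w = 16.5: L = 4.
ΔL = 4 − 9 = -5.

ΔL = -5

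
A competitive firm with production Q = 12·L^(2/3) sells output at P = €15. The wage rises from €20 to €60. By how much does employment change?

From P·MP_L = w with MP_L = 8·L^(-1/3), the labor demand is L(w) = (120/w)^(3).
At w = 20: L = 216. At w = 60: L = 8.
ΔL = 8 − 216 = -208.

ΔL = -208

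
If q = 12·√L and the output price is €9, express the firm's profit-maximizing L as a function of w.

L(w) = 2916/w²

MP_L = (1/2)·12·L^(-1/2) = 6·L^(-1/2).
Setting P·MP_L = w: 54·L^(-1/2) = w.
Solving for L: L^(-1/2) = w/54, so L = (54/w)^(2).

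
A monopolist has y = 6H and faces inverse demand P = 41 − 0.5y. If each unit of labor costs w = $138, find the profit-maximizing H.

Marginal revenue from the inverse demand is MR = 41 − y.
The marginal product is MP_H = 6.
A monopolist hires until marginal revenue product equals the wage: MR·MP_H = w.
(41 − 6H)·6 = 138, so H = 3.

H* = 3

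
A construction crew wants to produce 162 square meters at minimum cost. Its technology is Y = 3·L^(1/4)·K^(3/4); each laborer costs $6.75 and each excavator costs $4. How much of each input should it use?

L* = 16, K* = 81

Cost minimization requires the marginal rate of technical substitution to equal the input-price ratio: MP_L/MP_K = w/r.
Here MP_L/MP_K = (1/4)·(K/L)/(3/4) = (1/3)·(K/L). Setting this equal to 6.75/4 = 1.6875 gives K = 5.0625L.
Substituting into Y = 162: 3·L^(1/4)·(5.0625L)^(3/4) = 162.
Solving, L = 16 and K = 81.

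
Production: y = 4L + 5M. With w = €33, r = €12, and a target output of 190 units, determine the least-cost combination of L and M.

L* = 0, M* = 38

The inputs are perfect substitutes, so the firm uses whichever has the lower cost per unit of output.
Cost per unit of output via L is w/4 = 8.25; via M it is r/5 = 2.4. M is cheaper.
Producing y = 190 with M alone: L = 0, M = 38.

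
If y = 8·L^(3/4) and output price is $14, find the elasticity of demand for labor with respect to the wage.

ε = -4

MP_L = (3/4)·8·L^(-1/4), so P·MP_L = w gives 84·L^(-1/4) = w.
Solving, L(w) = (84/w)^(4). This is a constant-elasticity form: L ∝ w^(−4), so ε = −4.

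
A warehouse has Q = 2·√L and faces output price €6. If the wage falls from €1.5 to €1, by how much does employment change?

ΔL = 20

From P·MP_L = w with MP_L = L^(-1/2), the labor demand is L(w) = (6/w)^(2).
At w = 1.5: L = 16. At w = 1: L = 36.
ΔL = 36 − 16 = 20.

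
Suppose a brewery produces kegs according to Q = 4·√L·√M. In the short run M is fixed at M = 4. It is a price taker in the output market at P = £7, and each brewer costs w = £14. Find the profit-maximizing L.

L* = 4

With M = 4, MP_L = (1/2)·4·L^(-1/2)·4^(1/2) = 4·L^(-1/2).
Profit maximization for a price taker requires P·MP_L = w: 7·4·L^(-1/2) = 14.
So L^(-1/2) = 0.5, which gives L = 4.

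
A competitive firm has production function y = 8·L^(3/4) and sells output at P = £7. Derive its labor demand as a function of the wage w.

MP_L = (3/4)·8·L^(-1/4) = 6·L^(-1/4).
Setting P·MP_L = w: 42·L^(-1/4) = w.
Solving for L: L^(-1/4) = w/42, so L = (42/w)^(4).

L(w) = 3111696/w^(4)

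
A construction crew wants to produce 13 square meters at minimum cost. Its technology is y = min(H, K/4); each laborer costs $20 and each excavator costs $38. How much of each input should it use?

H* = 13, K* = 52

With a fixed-proportions technology, the cost-minimizing bundle uses no slack in either input: H = K/4 = y.
So H = 13 and K = 4·13 = 52.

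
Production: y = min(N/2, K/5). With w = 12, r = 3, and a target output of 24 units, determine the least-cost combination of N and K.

N* = 48, K* = 120

With a fixed-proportions technology, the cost-minimizing bundle uses no slack in either input: N/2 = K/5 = y.
So N = 2·24 = 48 and K = 5·24 = 120.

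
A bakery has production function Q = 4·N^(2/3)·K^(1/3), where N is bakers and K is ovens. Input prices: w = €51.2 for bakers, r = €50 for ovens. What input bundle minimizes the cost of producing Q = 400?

N* = 125, K* = 64

Cost minimization requires the marginal rate of technical substitution to equal the input-price ratio: MP_N/MP_K = w/r.
Here MP_N/MP_K = (2/3)·(K/N)/(1/3) = 2·(K/N). Setting this equal to 51.2/50 = 1.024 gives K = 0.512N.
Substituting into Q = 400: 4·N^(2/3)·(0.512N)^(1/3) = 400.
Solving, N = 125 and K = 64.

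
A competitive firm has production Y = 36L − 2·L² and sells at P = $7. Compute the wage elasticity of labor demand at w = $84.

From P·MP_L = w with MP_L = 36 − 4L, labor demand is L(w) = (36 − w/7)/4.
dL/dw = −1/(28) = -1/28.
At w = 84, L = 6, so ε = (dL/dw)·(w/L) = (-1/28)·(84/6) = -0.5.

ε = -0.5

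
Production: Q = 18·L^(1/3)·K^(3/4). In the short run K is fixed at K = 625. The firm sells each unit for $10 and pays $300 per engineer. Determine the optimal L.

With K = 625, MP_L = (1/3)·18·L^(-2/3)·625^(3/4) = 750·L^(-2/3).
Profit maximization for a price taker requires P·MP_L = w: 10·750·L^(-2/3) = 300.
So L^(-2/3) = 0.04, which gives L = 125.

L* = 125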